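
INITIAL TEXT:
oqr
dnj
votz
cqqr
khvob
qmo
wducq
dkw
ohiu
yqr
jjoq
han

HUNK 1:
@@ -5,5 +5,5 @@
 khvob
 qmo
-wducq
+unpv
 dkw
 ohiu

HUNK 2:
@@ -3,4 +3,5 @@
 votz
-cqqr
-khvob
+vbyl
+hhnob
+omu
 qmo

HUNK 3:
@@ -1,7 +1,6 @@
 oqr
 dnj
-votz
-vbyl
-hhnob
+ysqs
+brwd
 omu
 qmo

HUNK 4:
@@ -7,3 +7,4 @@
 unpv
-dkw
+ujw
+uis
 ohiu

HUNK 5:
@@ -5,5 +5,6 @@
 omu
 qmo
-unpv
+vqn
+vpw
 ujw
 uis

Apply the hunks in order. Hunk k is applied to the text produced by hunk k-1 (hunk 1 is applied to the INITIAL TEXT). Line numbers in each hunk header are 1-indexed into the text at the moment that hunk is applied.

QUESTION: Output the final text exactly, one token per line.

Hunk 1: at line 5 remove [wducq] add [unpv] -> 12 lines: oqr dnj votz cqqr khvob qmo unpv dkw ohiu yqr jjoq han
Hunk 2: at line 3 remove [cqqr,khvob] add [vbyl,hhnob,omu] -> 13 lines: oqr dnj votz vbyl hhnob omu qmo unpv dkw ohiu yqr jjoq han
Hunk 3: at line 1 remove [votz,vbyl,hhnob] add [ysqs,brwd] -> 12 lines: oqr dnj ysqs brwd omu qmo unpv dkw ohiu yqr jjoq han
Hunk 4: at line 7 remove [dkw] add [ujw,uis] -> 13 lines: oqr dnj ysqs brwd omu qmo unpv ujw uis ohiu yqr jjoq han
Hunk 5: at line 5 remove [unpv] add [vqn,vpw] -> 14 lines: oqr dnj ysqs brwd omu qmo vqn vpw ujw uis ohiu yqr jjoq han

Answer: oqr
dnj
ysqs
brwd
omu
qmo
vqn
vpw
ujw
uis
ohiu
yqr
jjoq
han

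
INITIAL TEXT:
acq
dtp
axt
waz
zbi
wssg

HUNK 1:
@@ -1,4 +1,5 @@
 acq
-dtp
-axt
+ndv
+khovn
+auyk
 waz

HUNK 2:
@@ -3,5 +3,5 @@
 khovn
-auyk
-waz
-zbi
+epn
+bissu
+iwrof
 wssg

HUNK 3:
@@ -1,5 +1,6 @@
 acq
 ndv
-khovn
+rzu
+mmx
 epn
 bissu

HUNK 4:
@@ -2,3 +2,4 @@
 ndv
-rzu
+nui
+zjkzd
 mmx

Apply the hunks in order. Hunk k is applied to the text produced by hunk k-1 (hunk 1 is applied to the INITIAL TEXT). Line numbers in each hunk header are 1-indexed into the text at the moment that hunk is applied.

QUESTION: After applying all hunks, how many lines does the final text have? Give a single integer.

Hunk 1: at line 1 remove [dtp,axt] add [ndv,khovn,auyk] -> 7 lines: acq ndv khovn auyk waz zbi wssg
Hunk 2: at line 3 remove [auyk,waz,zbi] add [epn,bissu,iwrof] -> 7 lines: acq ndv khovn epn bissu iwrof wssg
Hunk 3: at line 1 remove [khovn] add [rzu,mmx] -> 8 lines: acq ndv rzu mmx epn bissu iwrof wssg
Hunk 4: at line 2 remove [rzu] add [nui,zjkzd] -> 9 lines: acq ndv nui zjkzd mmx epn bissu iwrof wssg
Final line count: 9

Answer: 9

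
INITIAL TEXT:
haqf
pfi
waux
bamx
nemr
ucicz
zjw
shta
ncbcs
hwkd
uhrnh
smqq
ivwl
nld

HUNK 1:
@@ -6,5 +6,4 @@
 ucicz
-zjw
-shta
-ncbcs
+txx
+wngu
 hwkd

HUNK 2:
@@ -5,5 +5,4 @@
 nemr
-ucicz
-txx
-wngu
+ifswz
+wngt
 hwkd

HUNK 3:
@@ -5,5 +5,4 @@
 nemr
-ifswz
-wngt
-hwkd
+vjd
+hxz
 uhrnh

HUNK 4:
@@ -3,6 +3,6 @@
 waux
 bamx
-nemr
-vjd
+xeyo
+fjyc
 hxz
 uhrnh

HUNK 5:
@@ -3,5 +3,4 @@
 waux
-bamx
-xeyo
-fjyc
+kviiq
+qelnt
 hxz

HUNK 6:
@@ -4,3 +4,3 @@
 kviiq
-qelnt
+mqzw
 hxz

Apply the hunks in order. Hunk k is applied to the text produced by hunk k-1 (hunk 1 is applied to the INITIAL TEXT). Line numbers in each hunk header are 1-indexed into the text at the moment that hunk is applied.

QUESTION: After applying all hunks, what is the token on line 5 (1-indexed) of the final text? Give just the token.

Answer: mqzw

Derivation:
Hunk 1: at line 6 remove [zjw,shta,ncbcs] add [txx,wngu] -> 13 lines: haqf pfi waux bamx nemr ucicz txx wngu hwkd uhrnh smqq ivwl nld
Hunk 2: at line 5 remove [ucicz,txx,wngu] add [ifswz,wngt] -> 12 lines: haqf pfi waux bamx nemr ifswz wngt hwkd uhrnh smqq ivwl nld
Hunk 3: at line 5 remove [ifswz,wngt,hwkd] add [vjd,hxz] -> 11 lines: haqf pfi waux bamx nemr vjd hxz uhrnh smqq ivwl nld
Hunk 4: at line 3 remove [nemr,vjd] add [xeyo,fjyc] -> 11 lines: haqf pfi waux bamx xeyo fjyc hxz uhrnh smqq ivwl nld
Hunk 5: at line 3 remove [bamx,xeyo,fjyc] add [kviiq,qelnt] -> 10 lines: haqf pfi waux kviiq qelnt hxz uhrnh smqq ivwl nld
Hunk 6: at line 4 remove [qelnt] add [mqzw] -> 10 lines: haqf pfi waux kviiq mqzw hxz uhrnh smqq ivwl nld
Final line 5: mqzw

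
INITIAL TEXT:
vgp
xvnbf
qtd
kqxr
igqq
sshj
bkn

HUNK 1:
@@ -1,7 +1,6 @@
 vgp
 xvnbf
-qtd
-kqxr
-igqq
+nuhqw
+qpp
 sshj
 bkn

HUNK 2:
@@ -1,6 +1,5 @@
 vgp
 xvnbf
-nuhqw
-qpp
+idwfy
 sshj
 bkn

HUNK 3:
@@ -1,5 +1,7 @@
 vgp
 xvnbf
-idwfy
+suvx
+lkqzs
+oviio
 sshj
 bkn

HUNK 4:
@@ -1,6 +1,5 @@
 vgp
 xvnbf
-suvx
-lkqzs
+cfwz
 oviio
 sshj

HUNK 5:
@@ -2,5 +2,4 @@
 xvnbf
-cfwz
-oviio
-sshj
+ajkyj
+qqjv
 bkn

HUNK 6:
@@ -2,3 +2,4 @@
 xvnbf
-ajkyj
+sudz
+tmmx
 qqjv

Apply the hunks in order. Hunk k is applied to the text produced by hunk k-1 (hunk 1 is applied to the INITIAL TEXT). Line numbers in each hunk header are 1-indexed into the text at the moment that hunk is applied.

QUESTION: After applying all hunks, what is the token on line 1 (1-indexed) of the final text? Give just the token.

Hunk 1: at line 1 remove [qtd,kqxr,igqq] add [nuhqw,qpp] -> 6 lines: vgp xvnbf nuhqw qpp sshj bkn
Hunk 2: at line 1 remove [nuhqw,qpp] add [idwfy] -> 5 lines: vgp xvnbf idwfy sshj bkn
Hunk 3: at line 1 remove [idwfy] add [suvx,lkqzs,oviio] -> 7 lines: vgp xvnbf suvx lkqzs oviio sshj bkn
Hunk 4: at line 1 remove [suvx,lkqzs] add [cfwz] -> 6 lines: vgp xvnbf cfwz oviio sshj bkn
Hunk 5: at line 2 remove [cfwz,oviio,sshj] add [ajkyj,qqjv] -> 5 lines: vgp xvnbf ajkyj qqjv bkn
Hunk 6: at line 2 remove [ajkyj] add [sudz,tmmx] -> 6 lines: vgp xvnbf sudz tmmx qqjv bkn
Final line 1: vgp

Answer: vgp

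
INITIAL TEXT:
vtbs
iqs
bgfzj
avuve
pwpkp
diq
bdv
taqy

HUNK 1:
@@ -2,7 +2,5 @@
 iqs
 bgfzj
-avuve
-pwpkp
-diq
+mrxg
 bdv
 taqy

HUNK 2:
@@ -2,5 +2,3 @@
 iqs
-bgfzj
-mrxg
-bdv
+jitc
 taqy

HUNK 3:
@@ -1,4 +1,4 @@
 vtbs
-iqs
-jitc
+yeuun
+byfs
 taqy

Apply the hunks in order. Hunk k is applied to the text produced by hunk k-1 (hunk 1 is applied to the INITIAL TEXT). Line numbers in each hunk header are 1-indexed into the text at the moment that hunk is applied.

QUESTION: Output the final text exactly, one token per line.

Hunk 1: at line 2 remove [avuve,pwpkp,diq] add [mrxg] -> 6 lines: vtbs iqs bgfzj mrxg bdv taqy
Hunk 2: at line 2 remove [bgfzj,mrxg,bdv] add [jitc] -> 4 lines: vtbs iqs jitc taqy
Hunk 3: at line 1 remove [iqs,jitc] add [yeuun,byfs] -> 4 lines: vtbs yeuun byfs taqy

Answer: vtbs
yeuun
byfs
taqy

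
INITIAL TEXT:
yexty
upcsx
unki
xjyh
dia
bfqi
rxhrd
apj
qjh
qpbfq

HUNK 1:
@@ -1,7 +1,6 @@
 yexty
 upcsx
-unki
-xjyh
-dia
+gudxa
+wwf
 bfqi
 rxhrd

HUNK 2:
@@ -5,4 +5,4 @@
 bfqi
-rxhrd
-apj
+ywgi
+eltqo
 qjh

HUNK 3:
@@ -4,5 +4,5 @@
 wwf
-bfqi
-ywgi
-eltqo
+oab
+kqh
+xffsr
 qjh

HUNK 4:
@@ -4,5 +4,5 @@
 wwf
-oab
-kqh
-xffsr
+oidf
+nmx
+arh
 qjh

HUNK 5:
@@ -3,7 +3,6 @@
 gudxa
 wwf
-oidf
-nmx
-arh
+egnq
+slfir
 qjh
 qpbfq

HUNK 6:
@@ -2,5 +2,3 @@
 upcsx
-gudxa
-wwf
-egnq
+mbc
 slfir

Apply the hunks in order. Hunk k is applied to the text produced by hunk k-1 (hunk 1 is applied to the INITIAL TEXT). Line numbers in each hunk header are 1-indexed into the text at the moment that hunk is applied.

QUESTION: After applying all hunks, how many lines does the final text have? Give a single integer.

Hunk 1: at line 1 remove [unki,xjyh,dia] add [gudxa,wwf] -> 9 lines: yexty upcsx gudxa wwf bfqi rxhrd apj qjh qpbfq
Hunk 2: at line 5 remove [rxhrd,apj] add [ywgi,eltqo] -> 9 lines: yexty upcsx gudxa wwf bfqi ywgi eltqo qjh qpbfq
Hunk 3: at line 4 remove [bfqi,ywgi,eltqo] add [oab,kqh,xffsr] -> 9 lines: yexty upcsx gudxa wwf oab kqh xffsr qjh qpbfq
Hunk 4: at line 4 remove [oab,kqh,xffsr] add [oidf,nmx,arh] -> 9 lines: yexty upcsx gudxa wwf oidf nmx arh qjh qpbfq
Hunk 5: at line 3 remove [oidf,nmx,arh] add [egnq,slfir] -> 8 lines: yexty upcsx gudxa wwf egnq slfir qjh qpbfq
Hunk 6: at line 2 remove [gudxa,wwf,egnq] add [mbc] -> 6 lines: yexty upcsx mbc slfir qjh qpbfq
Final line count: 6

Answer: 6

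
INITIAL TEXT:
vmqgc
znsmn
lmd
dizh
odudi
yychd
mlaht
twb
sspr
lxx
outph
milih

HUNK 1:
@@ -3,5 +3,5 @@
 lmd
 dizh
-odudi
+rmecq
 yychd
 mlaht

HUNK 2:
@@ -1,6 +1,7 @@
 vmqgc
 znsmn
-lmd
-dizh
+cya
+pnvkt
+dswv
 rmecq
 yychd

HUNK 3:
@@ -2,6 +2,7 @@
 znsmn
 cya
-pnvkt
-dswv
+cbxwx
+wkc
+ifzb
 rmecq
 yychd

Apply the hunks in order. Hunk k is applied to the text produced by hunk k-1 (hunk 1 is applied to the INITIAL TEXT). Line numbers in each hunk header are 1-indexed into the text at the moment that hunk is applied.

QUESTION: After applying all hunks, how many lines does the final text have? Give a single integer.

Hunk 1: at line 3 remove [odudi] add [rmecq] -> 12 lines: vmqgc znsmn lmd dizh rmecq yychd mlaht twb sspr lxx outph milih
Hunk 2: at line 1 remove [lmd,dizh] add [cya,pnvkt,dswv] -> 13 lines: vmqgc znsmn cya pnvkt dswv rmecq yychd mlaht twb sspr lxx outph milih
Hunk 3: at line 2 remove [pnvkt,dswv] add [cbxwx,wkc,ifzb] -> 14 lines: vmqgc znsmn cya cbxwx wkc ifzb rmecq yychd mlaht twb sspr lxx outph milih
Final line count: 14

Answer: 14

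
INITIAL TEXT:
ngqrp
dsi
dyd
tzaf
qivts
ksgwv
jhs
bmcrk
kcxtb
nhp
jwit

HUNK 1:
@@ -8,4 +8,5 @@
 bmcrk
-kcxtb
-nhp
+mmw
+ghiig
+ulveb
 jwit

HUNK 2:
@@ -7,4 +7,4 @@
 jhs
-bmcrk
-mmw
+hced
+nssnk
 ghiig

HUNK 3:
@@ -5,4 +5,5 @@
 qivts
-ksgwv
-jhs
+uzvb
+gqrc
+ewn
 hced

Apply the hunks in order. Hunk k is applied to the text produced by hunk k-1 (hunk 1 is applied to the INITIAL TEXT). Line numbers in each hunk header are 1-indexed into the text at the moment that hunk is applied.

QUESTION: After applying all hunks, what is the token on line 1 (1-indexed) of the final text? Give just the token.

Hunk 1: at line 8 remove [kcxtb,nhp] add [mmw,ghiig,ulveb] -> 12 lines: ngqrp dsi dyd tzaf qivts ksgwv jhs bmcrk mmw ghiig ulveb jwit
Hunk 2: at line 7 remove [bmcrk,mmw] add [hced,nssnk] -> 12 lines: ngqrp dsi dyd tzaf qivts ksgwv jhs hced nssnk ghiig ulveb jwit
Hunk 3: at line 5 remove [ksgwv,jhs] add [uzvb,gqrc,ewn] -> 13 lines: ngqrp dsi dyd tzaf qivts uzvb gqrc ewn hced nssnk ghiig ulveb jwit
Final line 1: ngqrp

Answer: ngqrp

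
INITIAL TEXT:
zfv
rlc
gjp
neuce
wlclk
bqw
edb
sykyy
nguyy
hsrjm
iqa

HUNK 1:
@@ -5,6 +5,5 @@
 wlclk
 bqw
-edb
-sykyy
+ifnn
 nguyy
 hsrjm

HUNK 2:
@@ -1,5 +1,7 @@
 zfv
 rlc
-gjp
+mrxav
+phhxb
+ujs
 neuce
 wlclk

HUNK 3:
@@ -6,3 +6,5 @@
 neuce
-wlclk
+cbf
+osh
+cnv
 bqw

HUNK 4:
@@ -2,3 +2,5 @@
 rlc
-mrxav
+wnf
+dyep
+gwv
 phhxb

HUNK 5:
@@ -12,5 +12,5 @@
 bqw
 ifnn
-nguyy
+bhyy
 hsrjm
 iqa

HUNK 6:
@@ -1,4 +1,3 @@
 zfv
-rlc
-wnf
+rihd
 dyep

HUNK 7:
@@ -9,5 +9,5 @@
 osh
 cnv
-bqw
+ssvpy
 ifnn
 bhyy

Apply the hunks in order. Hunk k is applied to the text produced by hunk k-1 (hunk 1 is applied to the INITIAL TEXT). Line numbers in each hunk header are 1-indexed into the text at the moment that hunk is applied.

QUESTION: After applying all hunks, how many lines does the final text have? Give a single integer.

Hunk 1: at line 5 remove [edb,sykyy] add [ifnn] -> 10 lines: zfv rlc gjp neuce wlclk bqw ifnn nguyy hsrjm iqa
Hunk 2: at line 1 remove [gjp] add [mrxav,phhxb,ujs] -> 12 lines: zfv rlc mrxav phhxb ujs neuce wlclk bqw ifnn nguyy hsrjm iqa
Hunk 3: at line 6 remove [wlclk] add [cbf,osh,cnv] -> 14 lines: zfv rlc mrxav phhxb ujs neuce cbf osh cnv bqw ifnn nguyy hsrjm iqa
Hunk 4: at line 2 remove [mrxav] add [wnf,dyep,gwv] -> 16 lines: zfv rlc wnf dyep gwv phhxb ujs neuce cbf osh cnv bqw ifnn nguyy hsrjm iqa
Hunk 5: at line 12 remove [nguyy] add [bhyy] -> 16 lines: zfv rlc wnf dyep gwv phhxb ujs neuce cbf osh cnv bqw ifnn bhyy hsrjm iqa
Hunk 6: at line 1 remove [rlc,wnf] add [rihd] -> 15 lines: zfv rihd dyep gwv phhxb ujs neuce cbf osh cnv bqw ifnn bhyy hsrjm iqa
Hunk 7: at line 9 remove [bqw] add [ssvpy] -> 15 lines: zfv rihd dyep gwv phhxb ujs neuce cbf osh cnv ssvpy ifnn bhyy hsrjm iqa
Final line count: 15

Answer: 15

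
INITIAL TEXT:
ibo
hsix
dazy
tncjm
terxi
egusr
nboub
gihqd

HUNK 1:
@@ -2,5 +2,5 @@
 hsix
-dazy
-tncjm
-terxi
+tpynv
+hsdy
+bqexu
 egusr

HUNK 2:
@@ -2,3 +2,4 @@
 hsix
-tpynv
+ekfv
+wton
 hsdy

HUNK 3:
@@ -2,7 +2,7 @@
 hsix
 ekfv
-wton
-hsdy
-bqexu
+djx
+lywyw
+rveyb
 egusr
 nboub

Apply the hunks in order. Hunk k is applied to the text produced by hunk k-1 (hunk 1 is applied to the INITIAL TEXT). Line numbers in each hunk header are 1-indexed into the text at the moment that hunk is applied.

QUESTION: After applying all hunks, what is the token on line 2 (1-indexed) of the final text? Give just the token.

Answer: hsix

Derivation:
Hunk 1: at line 2 remove [dazy,tncjm,terxi] add [tpynv,hsdy,bqexu] -> 8 lines: ibo hsix tpynv hsdy bqexu egusr nboub gihqd
Hunk 2: at line 2 remove [tpynv] add [ekfv,wton] -> 9 lines: ibo hsix ekfv wton hsdy bqexu egusr nboub gihqd
Hunk 3: at line 2 remove [wton,hsdy,bqexu] add [djx,lywyw,rveyb] -> 9 lines: ibo hsix ekfv djx lywyw rveyb egusr nboub gihqd
Final line 2: hsix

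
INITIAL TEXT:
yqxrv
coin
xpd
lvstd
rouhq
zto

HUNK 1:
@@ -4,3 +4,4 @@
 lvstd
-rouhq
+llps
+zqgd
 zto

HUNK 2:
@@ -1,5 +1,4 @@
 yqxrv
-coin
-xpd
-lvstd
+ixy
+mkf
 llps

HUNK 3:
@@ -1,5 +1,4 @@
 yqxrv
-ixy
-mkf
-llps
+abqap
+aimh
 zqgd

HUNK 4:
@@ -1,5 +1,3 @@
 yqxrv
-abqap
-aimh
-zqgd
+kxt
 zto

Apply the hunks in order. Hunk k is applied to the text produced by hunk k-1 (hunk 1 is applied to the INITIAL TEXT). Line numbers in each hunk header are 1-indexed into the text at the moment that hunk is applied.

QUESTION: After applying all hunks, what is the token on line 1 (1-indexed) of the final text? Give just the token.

Answer: yqxrv

Derivation:
Hunk 1: at line 4 remove [rouhq] add [llps,zqgd] -> 7 lines: yqxrv coin xpd lvstd llps zqgd zto
Hunk 2: at line 1 remove [coin,xpd,lvstd] add [ixy,mkf] -> 6 lines: yqxrv ixy mkf llps zqgd zto
Hunk 3: at line 1 remove [ixy,mkf,llps] add [abqap,aimh] -> 5 lines: yqxrv abqap aimh zqgd zto
Hunk 4: at line 1 remove [abqap,aimh,zqgd] add [kxt] -> 3 lines: yqxrv kxt zto
Final line 1: yqxrv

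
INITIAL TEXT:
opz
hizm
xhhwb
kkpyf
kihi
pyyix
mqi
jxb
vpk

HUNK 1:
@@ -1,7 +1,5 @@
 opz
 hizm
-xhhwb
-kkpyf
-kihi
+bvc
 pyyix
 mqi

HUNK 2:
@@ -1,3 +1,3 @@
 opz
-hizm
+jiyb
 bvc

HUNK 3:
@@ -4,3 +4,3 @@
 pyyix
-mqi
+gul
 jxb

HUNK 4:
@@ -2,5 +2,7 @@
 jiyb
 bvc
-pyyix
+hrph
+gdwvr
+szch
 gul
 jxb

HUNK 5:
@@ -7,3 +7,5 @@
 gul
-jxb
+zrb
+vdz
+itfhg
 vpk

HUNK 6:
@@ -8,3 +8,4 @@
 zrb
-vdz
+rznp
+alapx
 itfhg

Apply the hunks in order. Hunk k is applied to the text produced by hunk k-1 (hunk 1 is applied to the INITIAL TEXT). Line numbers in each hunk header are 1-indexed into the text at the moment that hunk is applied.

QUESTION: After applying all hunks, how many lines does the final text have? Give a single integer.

Answer: 12

Derivation:
Hunk 1: at line 1 remove [xhhwb,kkpyf,kihi] add [bvc] -> 7 lines: opz hizm bvc pyyix mqi jxb vpk
Hunk 2: at line 1 remove [hizm] add [jiyb] -> 7 lines: opz jiyb bvc pyyix mqi jxb vpk
Hunk 3: at line 4 remove [mqi] add [gul] -> 7 lines: opz jiyb bvc pyyix gul jxb vpk
Hunk 4: at line 2 remove [pyyix] add [hrph,gdwvr,szch] -> 9 lines: opz jiyb bvc hrph gdwvr szch gul jxb vpk
Hunk 5: at line 7 remove [jxb] add [zrb,vdz,itfhg] -> 11 lines: opz jiyb bvc hrph gdwvr szch gul zrb vdz itfhg vpk
Hunk 6: at line 8 remove [vdz] add [rznp,alapx] -> 12 lines: opz jiyb bvc hrph gdwvr szch gul zrb rznp alapx itfhg vpk
Final line count: 12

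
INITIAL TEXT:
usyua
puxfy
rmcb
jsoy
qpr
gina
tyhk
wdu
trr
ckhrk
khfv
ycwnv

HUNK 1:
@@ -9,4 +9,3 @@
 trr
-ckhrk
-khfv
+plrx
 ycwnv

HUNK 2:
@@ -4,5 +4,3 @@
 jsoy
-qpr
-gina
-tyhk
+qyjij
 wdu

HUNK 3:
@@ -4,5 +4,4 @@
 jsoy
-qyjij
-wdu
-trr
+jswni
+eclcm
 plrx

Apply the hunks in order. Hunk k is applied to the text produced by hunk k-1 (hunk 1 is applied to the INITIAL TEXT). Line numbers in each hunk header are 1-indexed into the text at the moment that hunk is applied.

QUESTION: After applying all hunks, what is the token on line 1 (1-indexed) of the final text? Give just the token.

Answer: usyua

Derivation:
Hunk 1: at line 9 remove [ckhrk,khfv] add [plrx] -> 11 lines: usyua puxfy rmcb jsoy qpr gina tyhk wdu trr plrx ycwnv
Hunk 2: at line 4 remove [qpr,gina,tyhk] add [qyjij] -> 9 lines: usyua puxfy rmcb jsoy qyjij wdu trr plrx ycwnv
Hunk 3: at line 4 remove [qyjij,wdu,trr] add [jswni,eclcm] -> 8 lines: usyua puxfy rmcb jsoy jswni eclcm plrx ycwnv
Final line 1: usyua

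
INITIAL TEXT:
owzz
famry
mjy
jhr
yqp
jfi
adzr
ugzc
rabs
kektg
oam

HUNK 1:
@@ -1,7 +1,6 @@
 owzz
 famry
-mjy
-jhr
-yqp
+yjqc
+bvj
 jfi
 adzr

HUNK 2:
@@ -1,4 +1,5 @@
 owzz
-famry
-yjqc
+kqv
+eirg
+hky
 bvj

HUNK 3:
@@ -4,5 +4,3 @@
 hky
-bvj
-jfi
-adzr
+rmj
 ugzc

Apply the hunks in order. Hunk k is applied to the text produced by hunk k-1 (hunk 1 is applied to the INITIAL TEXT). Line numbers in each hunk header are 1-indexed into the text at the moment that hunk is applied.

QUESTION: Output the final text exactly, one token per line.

Hunk 1: at line 1 remove [mjy,jhr,yqp] add [yjqc,bvj] -> 10 lines: owzz famry yjqc bvj jfi adzr ugzc rabs kektg oam
Hunk 2: at line 1 remove [famry,yjqc] add [kqv,eirg,hky] -> 11 lines: owzz kqv eirg hky bvj jfi adzr ugzc rabs kektg oam
Hunk 3: at line 4 remove [bvj,jfi,adzr] add [rmj] -> 9 lines: owzz kqv eirg hky rmj ugzc rabs kektg oam

Answer: owzz
kqv
eirg
hky
rmj
ugzc
rabs
kektg
oam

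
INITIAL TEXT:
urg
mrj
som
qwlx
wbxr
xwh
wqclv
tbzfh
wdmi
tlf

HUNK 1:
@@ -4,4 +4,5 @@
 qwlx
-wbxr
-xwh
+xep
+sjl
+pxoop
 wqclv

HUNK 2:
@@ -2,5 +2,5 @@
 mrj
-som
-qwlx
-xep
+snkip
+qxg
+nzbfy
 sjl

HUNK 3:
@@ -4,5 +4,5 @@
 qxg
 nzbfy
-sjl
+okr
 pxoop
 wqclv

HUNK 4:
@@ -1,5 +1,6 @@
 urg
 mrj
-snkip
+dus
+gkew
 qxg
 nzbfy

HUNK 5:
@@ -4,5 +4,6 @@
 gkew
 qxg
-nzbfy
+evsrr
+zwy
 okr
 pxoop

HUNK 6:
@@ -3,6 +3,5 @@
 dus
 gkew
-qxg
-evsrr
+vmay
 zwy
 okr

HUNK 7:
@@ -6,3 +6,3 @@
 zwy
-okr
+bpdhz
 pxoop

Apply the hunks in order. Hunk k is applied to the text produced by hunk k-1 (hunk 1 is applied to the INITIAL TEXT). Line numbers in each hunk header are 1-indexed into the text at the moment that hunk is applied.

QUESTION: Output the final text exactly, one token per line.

Hunk 1: at line 4 remove [wbxr,xwh] add [xep,sjl,pxoop] -> 11 lines: urg mrj som qwlx xep sjl pxoop wqclv tbzfh wdmi tlf
Hunk 2: at line 2 remove [som,qwlx,xep] add [snkip,qxg,nzbfy] -> 11 lines: urg mrj snkip qxg nzbfy sjl pxoop wqclv tbzfh wdmi tlf
Hunk 3: at line 4 remove [sjl] add [okr] -> 11 lines: urg mrj snkip qxg nzbfy okr pxoop wqclv tbzfh wdmi tlf
Hunk 4: at line 1 remove [snkip] add [dus,gkew] -> 12 lines: urg mrj dus gkew qxg nzbfy okr pxoop wqclv tbzfh wdmi tlf
Hunk 5: at line 4 remove [nzbfy] add [evsrr,zwy] -> 13 lines: urg mrj dus gkew qxg evsrr zwy okr pxoop wqclv tbzfh wdmi tlf
Hunk 6: at line 3 remove [qxg,evsrr] add [vmay] -> 12 lines: urg mrj dus gkew vmay zwy okr pxoop wqclv tbzfh wdmi tlf
Hunk 7: at line 6 remove [okr] add [bpdhz] -> 12 lines: urg mrj dus gkew vmay zwy bpdhz pxoop wqclv tbzfh wdmi tlf

Answer: urg
mrj
dus
gkew
vmay
zwy
bpdhz
pxoop
wqclv
tbzfh
wdmi
tlf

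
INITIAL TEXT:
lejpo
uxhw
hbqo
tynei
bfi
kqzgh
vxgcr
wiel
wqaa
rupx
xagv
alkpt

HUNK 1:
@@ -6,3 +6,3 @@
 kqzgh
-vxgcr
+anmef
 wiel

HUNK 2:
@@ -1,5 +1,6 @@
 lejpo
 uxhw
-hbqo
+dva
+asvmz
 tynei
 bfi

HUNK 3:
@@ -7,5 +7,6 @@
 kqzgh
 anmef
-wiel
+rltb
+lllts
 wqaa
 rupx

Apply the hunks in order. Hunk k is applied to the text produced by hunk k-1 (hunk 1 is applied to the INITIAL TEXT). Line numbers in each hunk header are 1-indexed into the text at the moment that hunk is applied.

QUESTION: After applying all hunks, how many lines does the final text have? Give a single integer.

Answer: 14

Derivation:
Hunk 1: at line 6 remove [vxgcr] add [anmef] -> 12 lines: lejpo uxhw hbqo tynei bfi kqzgh anmef wiel wqaa rupx xagv alkpt
Hunk 2: at line 1 remove [hbqo] add [dva,asvmz] -> 13 lines: lejpo uxhw dva asvmz tynei bfi kqzgh anmef wiel wqaa rupx xagv alkpt
Hunk 3: at line 7 remove [wiel] add [rltb,lllts] -> 14 lines: lejpo uxhw dva asvmz tynei bfi kqzgh anmef rltb lllts wqaa rupx xagv alkpt
Final line count: 14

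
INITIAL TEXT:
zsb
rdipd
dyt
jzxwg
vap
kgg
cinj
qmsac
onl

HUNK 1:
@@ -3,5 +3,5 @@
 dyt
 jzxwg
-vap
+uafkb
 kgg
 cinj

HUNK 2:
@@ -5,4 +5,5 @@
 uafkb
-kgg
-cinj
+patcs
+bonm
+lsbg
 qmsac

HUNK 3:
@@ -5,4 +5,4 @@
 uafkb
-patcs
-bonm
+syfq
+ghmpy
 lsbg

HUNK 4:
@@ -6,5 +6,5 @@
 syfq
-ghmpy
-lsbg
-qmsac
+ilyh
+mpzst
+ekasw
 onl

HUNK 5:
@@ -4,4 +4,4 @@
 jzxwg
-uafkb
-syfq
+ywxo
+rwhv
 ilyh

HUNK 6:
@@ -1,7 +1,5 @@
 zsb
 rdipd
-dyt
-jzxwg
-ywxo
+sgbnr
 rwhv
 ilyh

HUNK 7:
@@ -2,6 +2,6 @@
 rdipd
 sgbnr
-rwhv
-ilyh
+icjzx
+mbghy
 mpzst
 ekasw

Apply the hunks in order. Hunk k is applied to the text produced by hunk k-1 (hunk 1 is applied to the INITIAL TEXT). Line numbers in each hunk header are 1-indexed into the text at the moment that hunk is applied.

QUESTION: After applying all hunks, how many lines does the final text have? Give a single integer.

Hunk 1: at line 3 remove [vap] add [uafkb] -> 9 lines: zsb rdipd dyt jzxwg uafkb kgg cinj qmsac onl
Hunk 2: at line 5 remove [kgg,cinj] add [patcs,bonm,lsbg] -> 10 lines: zsb rdipd dyt jzxwg uafkb patcs bonm lsbg qmsac onl
Hunk 3: at line 5 remove [patcs,bonm] add [syfq,ghmpy] -> 10 lines: zsb rdipd dyt jzxwg uafkb syfq ghmpy lsbg qmsac onl
Hunk 4: at line 6 remove [ghmpy,lsbg,qmsac] add [ilyh,mpzst,ekasw] -> 10 lines: zsb rdipd dyt jzxwg uafkb syfq ilyh mpzst ekasw onl
Hunk 5: at line 4 remove [uafkb,syfq] add [ywxo,rwhv] -> 10 lines: zsb rdipd dyt jzxwg ywxo rwhv ilyh mpzst ekasw onl
Hunk 6: at line 1 remove [dyt,jzxwg,ywxo] add [sgbnr] -> 8 lines: zsb rdipd sgbnr rwhv ilyh mpzst ekasw onl
Hunk 7: at line 2 remove [rwhv,ilyh] add [icjzx,mbghy] -> 8 lines: zsb rdipd sgbnr icjzx mbghy mpzst ekasw onl
Final line count: 8

Answer: 8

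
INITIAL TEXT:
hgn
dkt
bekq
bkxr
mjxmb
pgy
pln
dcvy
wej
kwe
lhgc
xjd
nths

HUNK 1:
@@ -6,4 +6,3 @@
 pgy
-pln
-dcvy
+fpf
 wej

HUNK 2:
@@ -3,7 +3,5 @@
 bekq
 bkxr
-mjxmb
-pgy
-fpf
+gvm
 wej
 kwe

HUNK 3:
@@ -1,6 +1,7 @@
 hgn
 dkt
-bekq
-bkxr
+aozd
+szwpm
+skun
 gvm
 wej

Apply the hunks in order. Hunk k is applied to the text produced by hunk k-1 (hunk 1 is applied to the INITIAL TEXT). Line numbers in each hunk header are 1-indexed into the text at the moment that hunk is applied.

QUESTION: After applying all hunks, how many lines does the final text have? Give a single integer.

Hunk 1: at line 6 remove [pln,dcvy] add [fpf] -> 12 lines: hgn dkt bekq bkxr mjxmb pgy fpf wej kwe lhgc xjd nths
Hunk 2: at line 3 remove [mjxmb,pgy,fpf] add [gvm] -> 10 lines: hgn dkt bekq bkxr gvm wej kwe lhgc xjd nths
Hunk 3: at line 1 remove [bekq,bkxr] add [aozd,szwpm,skun] -> 11 lines: hgn dkt aozd szwpm skun gvm wej kwe lhgc xjd nths
Final line count: 11

Answer: 11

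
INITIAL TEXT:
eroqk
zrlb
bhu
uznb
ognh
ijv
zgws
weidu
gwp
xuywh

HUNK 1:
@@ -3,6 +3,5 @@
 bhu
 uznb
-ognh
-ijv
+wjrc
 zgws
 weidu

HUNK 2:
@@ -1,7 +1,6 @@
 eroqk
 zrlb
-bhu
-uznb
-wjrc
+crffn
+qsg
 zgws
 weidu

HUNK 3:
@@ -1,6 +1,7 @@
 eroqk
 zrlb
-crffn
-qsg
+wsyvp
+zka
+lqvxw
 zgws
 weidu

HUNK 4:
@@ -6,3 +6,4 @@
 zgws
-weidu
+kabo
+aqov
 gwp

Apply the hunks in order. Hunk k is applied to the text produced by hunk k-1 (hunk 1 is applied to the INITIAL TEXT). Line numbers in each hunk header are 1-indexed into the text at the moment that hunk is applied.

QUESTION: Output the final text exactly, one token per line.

Answer: eroqk
zrlb
wsyvp
zka
lqvxw
zgws
kabo
aqov
gwp
xuywh

Derivation:
Hunk 1: at line 3 remove [ognh,ijv] add [wjrc] -> 9 lines: eroqk zrlb bhu uznb wjrc zgws weidu gwp xuywh
Hunk 2: at line 1 remove [bhu,uznb,wjrc] add [crffn,qsg] -> 8 lines: eroqk zrlb crffn qsg zgws weidu gwp xuywh
Hunk 3: at line 1 remove [crffn,qsg] add [wsyvp,zka,lqvxw] -> 9 lines: eroqk zrlb wsyvp zka lqvxw zgws weidu gwp xuywh
Hunk 4: at line 6 remove [weidu] add [kabo,aqov] -> 10 lines: eroqk zrlb wsyvp zka lqvxw zgws kabo aqov gwp xuywh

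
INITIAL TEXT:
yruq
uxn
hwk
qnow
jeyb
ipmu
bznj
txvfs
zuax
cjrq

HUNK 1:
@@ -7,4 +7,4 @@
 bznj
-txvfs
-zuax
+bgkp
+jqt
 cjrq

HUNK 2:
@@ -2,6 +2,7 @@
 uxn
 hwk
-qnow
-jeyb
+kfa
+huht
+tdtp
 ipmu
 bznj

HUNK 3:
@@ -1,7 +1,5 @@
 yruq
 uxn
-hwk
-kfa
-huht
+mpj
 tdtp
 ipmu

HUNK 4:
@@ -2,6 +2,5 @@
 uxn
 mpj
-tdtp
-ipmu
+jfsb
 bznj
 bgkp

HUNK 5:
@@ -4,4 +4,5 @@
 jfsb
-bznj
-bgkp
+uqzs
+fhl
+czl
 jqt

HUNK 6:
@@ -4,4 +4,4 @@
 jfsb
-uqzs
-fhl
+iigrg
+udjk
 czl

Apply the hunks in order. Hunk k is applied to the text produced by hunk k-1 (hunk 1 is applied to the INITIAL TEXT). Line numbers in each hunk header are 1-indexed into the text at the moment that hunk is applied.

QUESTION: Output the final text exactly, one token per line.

Answer: yruq
uxn
mpj
jfsb
iigrg
udjk
czl
jqt
cjrq

Derivation:
Hunk 1: at line 7 remove [txvfs,zuax] add [bgkp,jqt] -> 10 lines: yruq uxn hwk qnow jeyb ipmu bznj bgkp jqt cjrq
Hunk 2: at line 2 remove [qnow,jeyb] add [kfa,huht,tdtp] -> 11 lines: yruq uxn hwk kfa huht tdtp ipmu bznj bgkp jqt cjrq
Hunk 3: at line 1 remove [hwk,kfa,huht] add [mpj] -> 9 lines: yruq uxn mpj tdtp ipmu bznj bgkp jqt cjrq
Hunk 4: at line 2 remove [tdtp,ipmu] add [jfsb] -> 8 lines: yruq uxn mpj jfsb bznj bgkp jqt cjrq
Hunk 5: at line 4 remove [bznj,bgkp] add [uqzs,fhl,czl] -> 9 lines: yruq uxn mpj jfsb uqzs fhl czl jqt cjrq
Hunk 6: at line 4 remove [uqzs,fhl] add [iigrg,udjk] -> 9 lines: yruq uxn mpj jfsb iigrg udjk czl jqt cjrq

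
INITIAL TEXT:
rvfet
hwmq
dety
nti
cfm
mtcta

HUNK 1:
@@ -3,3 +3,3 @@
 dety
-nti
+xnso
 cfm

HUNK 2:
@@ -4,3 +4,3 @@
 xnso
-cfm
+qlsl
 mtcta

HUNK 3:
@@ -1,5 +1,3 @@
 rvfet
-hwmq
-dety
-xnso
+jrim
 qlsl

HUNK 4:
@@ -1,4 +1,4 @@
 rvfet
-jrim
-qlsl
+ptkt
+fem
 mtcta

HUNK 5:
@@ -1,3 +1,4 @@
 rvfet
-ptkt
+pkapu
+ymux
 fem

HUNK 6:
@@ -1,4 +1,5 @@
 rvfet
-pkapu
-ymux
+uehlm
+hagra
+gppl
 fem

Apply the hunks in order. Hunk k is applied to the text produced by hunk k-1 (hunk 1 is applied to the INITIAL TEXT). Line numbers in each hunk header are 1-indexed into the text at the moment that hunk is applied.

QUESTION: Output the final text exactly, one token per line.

Answer: rvfet
uehlm
hagra
gppl
fem
mtcta

Derivation:
Hunk 1: at line 3 remove [nti] add [xnso] -> 6 lines: rvfet hwmq dety xnso cfm mtcta
Hunk 2: at line 4 remove [cfm] add [qlsl] -> 6 lines: rvfet hwmq dety xnso qlsl mtcta
Hunk 3: at line 1 remove [hwmq,dety,xnso] add [jrim] -> 4 lines: rvfet jrim qlsl mtcta
Hunk 4: at line 1 remove [jrim,qlsl] add [ptkt,fem] -> 4 lines: rvfet ptkt fem mtcta
Hunk 5: at line 1 remove [ptkt] add [pkapu,ymux] -> 5 lines: rvfet pkapu ymux fem mtcta
Hunk 6: at line 1 remove [pkapu,ymux] add [uehlm,hagra,gppl] -> 6 lines: rvfet uehlm hagra gppl fem mtcta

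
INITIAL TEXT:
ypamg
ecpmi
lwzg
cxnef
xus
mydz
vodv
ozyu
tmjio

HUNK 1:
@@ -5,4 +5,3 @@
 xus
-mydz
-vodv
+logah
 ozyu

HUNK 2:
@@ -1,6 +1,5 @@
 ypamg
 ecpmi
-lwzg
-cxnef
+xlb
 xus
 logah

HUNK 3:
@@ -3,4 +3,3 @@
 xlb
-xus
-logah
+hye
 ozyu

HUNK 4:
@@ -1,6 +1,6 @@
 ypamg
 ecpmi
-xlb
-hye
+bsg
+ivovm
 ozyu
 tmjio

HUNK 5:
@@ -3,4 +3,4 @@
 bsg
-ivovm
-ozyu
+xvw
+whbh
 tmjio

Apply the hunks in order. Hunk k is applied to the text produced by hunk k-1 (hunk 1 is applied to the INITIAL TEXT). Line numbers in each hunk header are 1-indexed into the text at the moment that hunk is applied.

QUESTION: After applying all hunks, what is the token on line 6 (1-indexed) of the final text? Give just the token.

Hunk 1: at line 5 remove [mydz,vodv] add [logah] -> 8 lines: ypamg ecpmi lwzg cxnef xus logah ozyu tmjio
Hunk 2: at line 1 remove [lwzg,cxnef] add [xlb] -> 7 lines: ypamg ecpmi xlb xus logah ozyu tmjio
Hunk 3: at line 3 remove [xus,logah] add [hye] -> 6 lines: ypamg ecpmi xlb hye ozyu tmjio
Hunk 4: at line 1 remove [xlb,hye] add [bsg,ivovm] -> 6 lines: ypamg ecpmi bsg ivovm ozyu tmjio
Hunk 5: at line 3 remove [ivovm,ozyu] add [xvw,whbh] -> 6 lines: ypamg ecpmi bsg xvw whbh tmjio
Final line 6: tmjio

Answer: tmjio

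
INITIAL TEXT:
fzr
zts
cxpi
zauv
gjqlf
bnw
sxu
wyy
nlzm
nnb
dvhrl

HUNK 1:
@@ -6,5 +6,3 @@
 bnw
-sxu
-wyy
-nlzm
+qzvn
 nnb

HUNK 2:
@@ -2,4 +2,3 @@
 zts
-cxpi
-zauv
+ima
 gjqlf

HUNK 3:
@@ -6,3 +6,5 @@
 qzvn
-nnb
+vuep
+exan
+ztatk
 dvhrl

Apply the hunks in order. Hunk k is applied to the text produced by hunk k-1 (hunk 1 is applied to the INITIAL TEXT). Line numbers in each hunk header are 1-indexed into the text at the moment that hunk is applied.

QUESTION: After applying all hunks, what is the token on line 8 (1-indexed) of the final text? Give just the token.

Answer: exan

Derivation:
Hunk 1: at line 6 remove [sxu,wyy,nlzm] add [qzvn] -> 9 lines: fzr zts cxpi zauv gjqlf bnw qzvn nnb dvhrl
Hunk 2: at line 2 remove [cxpi,zauv] add [ima] -> 8 lines: fzr zts ima gjqlf bnw qzvn nnb dvhrl
Hunk 3: at line 6 remove [nnb] add [vuep,exan,ztatk] -> 10 lines: fzr zts ima gjqlf bnw qzvn vuep exan ztatk dvhrl
Final line 8: exan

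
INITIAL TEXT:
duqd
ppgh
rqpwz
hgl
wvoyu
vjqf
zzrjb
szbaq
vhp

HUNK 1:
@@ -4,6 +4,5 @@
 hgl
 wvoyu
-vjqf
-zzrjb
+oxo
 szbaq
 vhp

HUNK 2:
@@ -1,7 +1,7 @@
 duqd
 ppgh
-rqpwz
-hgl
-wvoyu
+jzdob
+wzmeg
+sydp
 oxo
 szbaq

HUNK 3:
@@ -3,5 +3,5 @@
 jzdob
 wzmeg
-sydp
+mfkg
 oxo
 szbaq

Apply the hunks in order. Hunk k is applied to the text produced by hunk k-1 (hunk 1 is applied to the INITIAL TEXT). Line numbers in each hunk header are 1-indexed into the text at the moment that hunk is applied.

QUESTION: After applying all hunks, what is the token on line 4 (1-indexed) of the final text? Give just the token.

Answer: wzmeg

Derivation:
Hunk 1: at line 4 remove [vjqf,zzrjb] add [oxo] -> 8 lines: duqd ppgh rqpwz hgl wvoyu oxo szbaq vhp
Hunk 2: at line 1 remove [rqpwz,hgl,wvoyu] add [jzdob,wzmeg,sydp] -> 8 lines: duqd ppgh jzdob wzmeg sydp oxo szbaq vhp
Hunk 3: at line 3 remove [sydp] add [mfkg] -> 8 lines: duqd ppgh jzdob wzmeg mfkg oxo szbaq vhp
Final line 4: wzmeg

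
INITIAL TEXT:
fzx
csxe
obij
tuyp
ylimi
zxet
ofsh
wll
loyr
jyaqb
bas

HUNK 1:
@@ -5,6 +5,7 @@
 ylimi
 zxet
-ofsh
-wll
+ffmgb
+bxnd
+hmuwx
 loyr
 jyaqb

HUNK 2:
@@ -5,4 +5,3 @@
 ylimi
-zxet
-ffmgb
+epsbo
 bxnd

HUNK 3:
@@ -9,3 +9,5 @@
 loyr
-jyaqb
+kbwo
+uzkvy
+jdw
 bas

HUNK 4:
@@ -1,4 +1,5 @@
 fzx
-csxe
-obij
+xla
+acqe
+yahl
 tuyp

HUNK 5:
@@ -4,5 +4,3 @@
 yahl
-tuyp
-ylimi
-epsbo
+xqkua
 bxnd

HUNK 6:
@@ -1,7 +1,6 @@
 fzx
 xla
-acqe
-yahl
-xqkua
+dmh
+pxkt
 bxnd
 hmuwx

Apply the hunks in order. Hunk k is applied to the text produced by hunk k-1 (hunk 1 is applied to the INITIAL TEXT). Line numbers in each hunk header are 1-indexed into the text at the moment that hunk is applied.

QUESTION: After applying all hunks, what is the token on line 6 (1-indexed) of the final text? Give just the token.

Answer: hmuwx

Derivation:
Hunk 1: at line 5 remove [ofsh,wll] add [ffmgb,bxnd,hmuwx] -> 12 lines: fzx csxe obij tuyp ylimi zxet ffmgb bxnd hmuwx loyr jyaqb bas
Hunk 2: at line 5 remove [zxet,ffmgb] add [epsbo] -> 11 lines: fzx csxe obij tuyp ylimi epsbo bxnd hmuwx loyr jyaqb bas
Hunk 3: at line 9 remove [jyaqb] add [kbwo,uzkvy,jdw] -> 13 lines: fzx csxe obij tuyp ylimi epsbo bxnd hmuwx loyr kbwo uzkvy jdw bas
Hunk 4: at line 1 remove [csxe,obij] add [xla,acqe,yahl] -> 14 lines: fzx xla acqe yahl tuyp ylimi epsbo bxnd hmuwx loyr kbwo uzkvy jdw bas
Hunk 5: at line 4 remove [tuyp,ylimi,epsbo] add [xqkua] -> 12 lines: fzx xla acqe yahl xqkua bxnd hmuwx loyr kbwo uzkvy jdw bas
Hunk 6: at line 1 remove [acqe,yahl,xqkua] add [dmh,pxkt] -> 11 lines: fzx xla dmh pxkt bxnd hmuwx loyr kbwo uzkvy jdw bas
Final line 6: hmuwx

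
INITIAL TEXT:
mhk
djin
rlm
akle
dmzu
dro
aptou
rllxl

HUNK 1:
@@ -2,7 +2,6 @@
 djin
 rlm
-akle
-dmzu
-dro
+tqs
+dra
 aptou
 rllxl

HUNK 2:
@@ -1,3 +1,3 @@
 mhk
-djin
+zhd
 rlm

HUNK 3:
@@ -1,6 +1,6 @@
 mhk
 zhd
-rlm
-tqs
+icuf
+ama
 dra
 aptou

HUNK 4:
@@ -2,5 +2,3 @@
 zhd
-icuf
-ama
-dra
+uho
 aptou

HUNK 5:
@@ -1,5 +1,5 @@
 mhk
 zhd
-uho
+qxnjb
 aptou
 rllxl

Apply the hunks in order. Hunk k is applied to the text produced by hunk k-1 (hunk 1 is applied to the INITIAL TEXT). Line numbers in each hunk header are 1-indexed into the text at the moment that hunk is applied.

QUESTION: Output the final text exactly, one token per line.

Answer: mhk
zhd
qxnjb
aptou
rllxl

Derivation:
Hunk 1: at line 2 remove [akle,dmzu,dro] add [tqs,dra] -> 7 lines: mhk djin rlm tqs dra aptou rllxl
Hunk 2: at line 1 remove [djin] add [zhd] -> 7 lines: mhk zhd rlm tqs dra aptou rllxl
Hunk 3: at line 1 remove [rlm,tqs] add [icuf,ama] -> 7 lines: mhk zhd icuf ama dra aptou rllxl
Hunk 4: at line 2 remove [icuf,ama,dra] add [uho] -> 5 lines: mhk zhd uho aptou rllxl
Hunk 5: at line 1 remove [uho] add [qxnjb] -> 5 lines: mhk zhd qxnjb aptou rllxl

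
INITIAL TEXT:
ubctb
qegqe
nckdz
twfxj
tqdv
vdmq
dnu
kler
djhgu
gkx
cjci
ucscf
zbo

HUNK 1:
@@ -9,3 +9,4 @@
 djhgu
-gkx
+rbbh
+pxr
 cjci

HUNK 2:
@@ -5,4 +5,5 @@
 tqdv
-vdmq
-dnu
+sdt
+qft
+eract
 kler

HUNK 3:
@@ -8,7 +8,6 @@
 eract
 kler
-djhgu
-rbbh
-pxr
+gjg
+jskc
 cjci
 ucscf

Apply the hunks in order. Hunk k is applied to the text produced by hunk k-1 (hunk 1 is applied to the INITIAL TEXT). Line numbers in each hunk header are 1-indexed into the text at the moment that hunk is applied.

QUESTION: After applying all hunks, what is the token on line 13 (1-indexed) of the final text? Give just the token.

Hunk 1: at line 9 remove [gkx] add [rbbh,pxr] -> 14 lines: ubctb qegqe nckdz twfxj tqdv vdmq dnu kler djhgu rbbh pxr cjci ucscf zbo
Hunk 2: at line 5 remove [vdmq,dnu] add [sdt,qft,eract] -> 15 lines: ubctb qegqe nckdz twfxj tqdv sdt qft eract kler djhgu rbbh pxr cjci ucscf zbo
Hunk 3: at line 8 remove [djhgu,rbbh,pxr] add [gjg,jskc] -> 14 lines: ubctb qegqe nckdz twfxj tqdv sdt qft eract kler gjg jskc cjci ucscf zbo
Final line 13: ucscf

Answer: ucscf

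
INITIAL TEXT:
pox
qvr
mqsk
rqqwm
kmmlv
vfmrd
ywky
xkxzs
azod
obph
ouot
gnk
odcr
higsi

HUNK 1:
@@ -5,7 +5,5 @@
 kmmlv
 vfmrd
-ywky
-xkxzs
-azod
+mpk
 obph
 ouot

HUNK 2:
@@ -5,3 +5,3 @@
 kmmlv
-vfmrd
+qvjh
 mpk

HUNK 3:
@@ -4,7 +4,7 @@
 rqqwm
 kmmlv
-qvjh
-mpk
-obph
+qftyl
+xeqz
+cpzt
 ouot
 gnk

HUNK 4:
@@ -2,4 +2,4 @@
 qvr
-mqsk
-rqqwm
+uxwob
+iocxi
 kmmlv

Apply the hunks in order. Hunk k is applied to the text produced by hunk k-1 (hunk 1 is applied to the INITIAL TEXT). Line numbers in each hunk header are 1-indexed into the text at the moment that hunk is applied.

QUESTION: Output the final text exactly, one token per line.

Hunk 1: at line 5 remove [ywky,xkxzs,azod] add [mpk] -> 12 lines: pox qvr mqsk rqqwm kmmlv vfmrd mpk obph ouot gnk odcr higsi
Hunk 2: at line 5 remove [vfmrd] add [qvjh] -> 12 lines: pox qvr mqsk rqqwm kmmlv qvjh mpk obph ouot gnk odcr higsi
Hunk 3: at line 4 remove [qvjh,mpk,obph] add [qftyl,xeqz,cpzt] -> 12 lines: pox qvr mqsk rqqwm kmmlv qftyl xeqz cpzt ouot gnk odcr higsi
Hunk 4: at line 2 remove [mqsk,rqqwm] add [uxwob,iocxi] -> 12 lines: pox qvr uxwob iocxi kmmlv qftyl xeqz cpzt ouot gnk odcr higsi

Answer: pox
qvr
uxwob
iocxi
kmmlv
qftyl
xeqz
cpzt
ouot
gnk
odcr
higsi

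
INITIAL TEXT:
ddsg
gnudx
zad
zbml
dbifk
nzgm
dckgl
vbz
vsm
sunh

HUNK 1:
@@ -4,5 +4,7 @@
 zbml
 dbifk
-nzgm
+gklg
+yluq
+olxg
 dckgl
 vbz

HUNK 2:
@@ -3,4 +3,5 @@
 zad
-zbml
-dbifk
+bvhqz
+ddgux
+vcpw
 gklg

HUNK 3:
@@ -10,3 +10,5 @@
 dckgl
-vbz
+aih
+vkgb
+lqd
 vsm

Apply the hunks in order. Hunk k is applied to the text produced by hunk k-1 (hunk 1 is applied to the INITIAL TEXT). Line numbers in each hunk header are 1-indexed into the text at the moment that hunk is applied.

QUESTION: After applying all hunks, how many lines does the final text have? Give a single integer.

Hunk 1: at line 4 remove [nzgm] add [gklg,yluq,olxg] -> 12 lines: ddsg gnudx zad zbml dbifk gklg yluq olxg dckgl vbz vsm sunh
Hunk 2: at line 3 remove [zbml,dbifk] add [bvhqz,ddgux,vcpw] -> 13 lines: ddsg gnudx zad bvhqz ddgux vcpw gklg yluq olxg dckgl vbz vsm sunh
Hunk 3: at line 10 remove [vbz] add [aih,vkgb,lqd] -> 15 lines: ddsg gnudx zad bvhqz ddgux vcpw gklg yluq olxg dckgl aih vkgb lqd vsm sunh
Final line count: 15

Answer: 15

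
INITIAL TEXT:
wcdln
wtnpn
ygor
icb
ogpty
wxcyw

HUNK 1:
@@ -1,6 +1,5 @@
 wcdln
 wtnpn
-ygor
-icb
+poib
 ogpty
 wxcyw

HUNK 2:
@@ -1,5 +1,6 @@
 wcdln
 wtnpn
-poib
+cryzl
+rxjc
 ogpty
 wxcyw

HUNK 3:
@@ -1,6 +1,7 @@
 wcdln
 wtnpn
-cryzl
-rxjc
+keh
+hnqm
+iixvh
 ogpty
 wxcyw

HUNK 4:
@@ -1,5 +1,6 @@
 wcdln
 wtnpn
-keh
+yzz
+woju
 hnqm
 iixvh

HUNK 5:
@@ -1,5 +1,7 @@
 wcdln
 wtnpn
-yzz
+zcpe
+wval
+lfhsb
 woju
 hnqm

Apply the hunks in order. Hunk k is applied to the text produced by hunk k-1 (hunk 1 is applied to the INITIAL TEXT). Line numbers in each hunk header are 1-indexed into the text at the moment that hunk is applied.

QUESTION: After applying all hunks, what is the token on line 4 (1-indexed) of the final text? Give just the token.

Answer: wval

Derivation:
Hunk 1: at line 1 remove [ygor,icb] add [poib] -> 5 lines: wcdln wtnpn poib ogpty wxcyw
Hunk 2: at line 1 remove [poib] add [cryzl,rxjc] -> 6 lines: wcdln wtnpn cryzl rxjc ogpty wxcyw
Hunk 3: at line 1 remove [cryzl,rxjc] add [keh,hnqm,iixvh] -> 7 lines: wcdln wtnpn keh hnqm iixvh ogpty wxcyw
Hunk 4: at line 1 remove [keh] add [yzz,woju] -> 8 lines: wcdln wtnpn yzz woju hnqm iixvh ogpty wxcyw
Hunk 5: at line 1 remove [yzz] add [zcpe,wval,lfhsb] -> 10 lines: wcdln wtnpn zcpe wval lfhsb woju hnqm iixvh ogpty wxcyw
Final line 4: wval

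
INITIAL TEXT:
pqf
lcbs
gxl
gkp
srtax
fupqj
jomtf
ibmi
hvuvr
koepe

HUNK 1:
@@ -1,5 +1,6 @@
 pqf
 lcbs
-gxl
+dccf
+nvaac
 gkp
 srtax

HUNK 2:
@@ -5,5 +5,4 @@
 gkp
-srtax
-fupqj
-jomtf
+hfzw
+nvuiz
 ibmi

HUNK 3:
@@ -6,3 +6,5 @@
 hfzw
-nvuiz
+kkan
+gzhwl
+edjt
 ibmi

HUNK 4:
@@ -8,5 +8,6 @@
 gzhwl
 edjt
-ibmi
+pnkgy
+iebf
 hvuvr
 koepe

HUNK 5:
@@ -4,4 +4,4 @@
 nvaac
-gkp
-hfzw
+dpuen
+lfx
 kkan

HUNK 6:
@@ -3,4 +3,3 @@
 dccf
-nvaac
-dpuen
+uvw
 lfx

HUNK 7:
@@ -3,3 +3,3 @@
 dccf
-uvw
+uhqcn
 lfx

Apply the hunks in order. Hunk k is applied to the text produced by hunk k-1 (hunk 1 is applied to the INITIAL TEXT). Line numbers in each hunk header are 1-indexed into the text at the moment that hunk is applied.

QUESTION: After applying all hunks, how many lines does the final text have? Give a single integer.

Hunk 1: at line 1 remove [gxl] add [dccf,nvaac] -> 11 lines: pqf lcbs dccf nvaac gkp srtax fupqj jomtf ibmi hvuvr koepe
Hunk 2: at line 5 remove [srtax,fupqj,jomtf] add [hfzw,nvuiz] -> 10 lines: pqf lcbs dccf nvaac gkp hfzw nvuiz ibmi hvuvr koepe
Hunk 3: at line 6 remove [nvuiz] add [kkan,gzhwl,edjt] -> 12 lines: pqf lcbs dccf nvaac gkp hfzw kkan gzhwl edjt ibmi hvuvr koepe
Hunk 4: at line 8 remove [ibmi] add [pnkgy,iebf] -> 13 lines: pqf lcbs dccf nvaac gkp hfzw kkan gzhwl edjt pnkgy iebf hvuvr koepe
Hunk 5: at line 4 remove [gkp,hfzw] add [dpuen,lfx] -> 13 lines: pqf lcbs dccf nvaac dpuen lfx kkan gzhwl edjt pnkgy iebf hvuvr koepe
Hunk 6: at line 3 remove [nvaac,dpuen] add [uvw] -> 12 lines: pqf lcbs dccf uvw lfx kkan gzhwl edjt pnkgy iebf hvuvr koepe
Hunk 7: at line 3 remove [uvw] add [uhqcn] -> 12 lines: pqf lcbs dccf uhqcn lfx kkan gzhwl edjt pnkgy iebf hvuvr koepe
Final line count: 12

Answer: 12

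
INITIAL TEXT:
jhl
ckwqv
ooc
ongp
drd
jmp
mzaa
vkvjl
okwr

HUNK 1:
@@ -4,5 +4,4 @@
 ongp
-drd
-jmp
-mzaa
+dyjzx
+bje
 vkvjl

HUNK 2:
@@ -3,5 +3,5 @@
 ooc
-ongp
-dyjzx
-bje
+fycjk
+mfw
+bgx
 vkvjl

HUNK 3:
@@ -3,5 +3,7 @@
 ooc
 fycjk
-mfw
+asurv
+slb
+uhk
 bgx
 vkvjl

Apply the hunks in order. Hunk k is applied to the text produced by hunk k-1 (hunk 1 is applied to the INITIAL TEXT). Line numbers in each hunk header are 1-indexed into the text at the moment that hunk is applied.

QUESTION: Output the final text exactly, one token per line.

Answer: jhl
ckwqv
ooc
fycjk
asurv
slb
uhk
bgx
vkvjl
okwr

Derivation:
Hunk 1: at line 4 remove [drd,jmp,mzaa] add [dyjzx,bje] -> 8 lines: jhl ckwqv ooc ongp dyjzx bje vkvjl okwr
Hunk 2: at line 3 remove [ongp,dyjzx,bje] add [fycjk,mfw,bgx] -> 8 lines: jhl ckwqv ooc fycjk mfw bgx vkvjl okwr
Hunk 3: at line 3 remove [mfw] add [asurv,slb,uhk] -> 10 lines: jhl ckwqv ooc fycjk asurv slb uhk bgx vkvjl okwr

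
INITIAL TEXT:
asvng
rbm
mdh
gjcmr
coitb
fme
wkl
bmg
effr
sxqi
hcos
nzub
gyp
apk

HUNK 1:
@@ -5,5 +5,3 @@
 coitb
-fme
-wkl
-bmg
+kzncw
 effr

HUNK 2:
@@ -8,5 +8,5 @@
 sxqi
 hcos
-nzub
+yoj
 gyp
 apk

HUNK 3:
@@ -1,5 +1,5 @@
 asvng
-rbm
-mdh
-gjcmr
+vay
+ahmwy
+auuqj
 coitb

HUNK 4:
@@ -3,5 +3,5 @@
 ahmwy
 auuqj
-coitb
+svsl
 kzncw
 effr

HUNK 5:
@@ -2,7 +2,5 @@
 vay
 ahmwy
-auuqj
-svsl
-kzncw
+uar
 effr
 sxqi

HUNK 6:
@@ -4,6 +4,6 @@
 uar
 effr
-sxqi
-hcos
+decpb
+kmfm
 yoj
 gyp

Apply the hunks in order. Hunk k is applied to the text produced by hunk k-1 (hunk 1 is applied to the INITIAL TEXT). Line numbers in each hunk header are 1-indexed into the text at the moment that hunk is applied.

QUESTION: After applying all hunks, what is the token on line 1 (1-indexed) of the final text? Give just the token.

Answer: asvng

Derivation:
Hunk 1: at line 5 remove [fme,wkl,bmg] add [kzncw] -> 12 lines: asvng rbm mdh gjcmr coitb kzncw effr sxqi hcos nzub gyp apk
Hunk 2: at line 8 remove [nzub] add [yoj] -> 12 lines: asvng rbm mdh gjcmr coitb kzncw effr sxqi hcos yoj gyp apk
Hunk 3: at line 1 remove [rbm,mdh,gjcmr] add [vay,ahmwy,auuqj] -> 12 lines: asvng vay ahmwy auuqj coitb kzncw effr sxqi hcos yoj gyp apk
Hunk 4: at line 3 remove [coitb] add [svsl] -> 12 lines: asvng vay ahmwy auuqj svsl kzncw effr sxqi hcos yoj gyp apk
Hunk 5: at line 2 remove [auuqj,svsl,kzncw] add [uar] -> 10 lines: asvng vay ahmwy uar effr sxqi hcos yoj gyp apk
Hunk 6: at line 4 remove [sxqi,hcos] add [decpb,kmfm] -> 10 lines: asvng vay ahmwy uar effr decpb kmfm yoj gyp apk
Final line 1: asvng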